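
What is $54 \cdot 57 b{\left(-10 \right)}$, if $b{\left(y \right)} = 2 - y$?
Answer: $36936$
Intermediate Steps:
$54 \cdot 57 b{\left(-10 \right)} = 54 \cdot 57 \left(2 - -10\right) = 3078 \left(2 + 10\right) = 3078 \cdot 12 = 36936$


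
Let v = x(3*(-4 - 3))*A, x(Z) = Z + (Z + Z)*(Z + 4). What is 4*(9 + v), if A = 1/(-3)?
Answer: -888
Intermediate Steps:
A = -1/3 ≈ -0.33333
x(Z) = Z + 2*Z*(4 + Z) (x(Z) = Z + (2*Z)*(4 + Z) = Z + 2*Z*(4 + Z))
v = -231 (v = ((3*(-4 - 3))*(9 + 2*(3*(-4 - 3))))*(-1/3) = ((3*(-7))*(9 + 2*(3*(-7))))*(-1/3) = -21*(9 + 2*(-21))*(-1/3) = -21*(9 - 42)*(-1/3) = -21*(-33)*(-1/3) = 693*(-1/3) = -231)
4*(9 + v) = 4*(9 - 231) = 4*(-222) = -888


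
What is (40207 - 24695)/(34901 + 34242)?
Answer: 15512/69143 ≈ 0.22435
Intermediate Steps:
(40207 - 24695)/(34901 + 34242) = 15512/69143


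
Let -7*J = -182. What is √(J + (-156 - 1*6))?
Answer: 2*I*√34 ≈ 11.662*I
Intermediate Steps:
J = 26 (J = -⅐*(-182) = 26)
√(J + (-156 - 1*6)) = √(26 + (-156 - 1*6)) = √(26 + (-156 - 6)) = √(26 - 162) = √(-136) = 2*I*√34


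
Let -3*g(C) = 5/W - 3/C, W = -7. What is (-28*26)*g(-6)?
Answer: -52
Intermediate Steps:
g(C) = 5/21 + 1/C (g(C) = -(5/(-7) - 3/C)/3 = -(5*(-⅐) - 3/C)/3 = -(-5/7 - 3/C)/3 = 5/21 + 1/C)
(-28*26)*g(-6) = (-28*26)*(5/21 + 1/(-6)) = -728*(5/21 - ⅙) = -728*1/14 = -52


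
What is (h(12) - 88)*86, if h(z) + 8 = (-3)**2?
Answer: -7482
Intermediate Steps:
h(z) = 1 (h(z) = -8 + (-3)**2 = -8 + 9 = 1)
(h(12) - 88)*86 = (1 - 88)*86 = -87*86 = -7482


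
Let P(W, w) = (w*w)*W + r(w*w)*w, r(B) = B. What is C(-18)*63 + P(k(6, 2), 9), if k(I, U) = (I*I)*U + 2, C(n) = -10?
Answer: 6093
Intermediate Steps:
k(I, U) = 2 + U*I² (k(I, U) = I²*U + 2 = U*I² + 2 = 2 + U*I²)
P(W, w) = w³ + W*w² (P(W, w) = (w*w)*W + (w*w)*w = w²*W + w²*w = W*w² + w³ = w³ + W*w²)
C(-18)*63 + P(k(6, 2), 9) = -10*63 + 9²*((2 + 2*6²) + 9) = -630 + 81*((2 + 2*36) + 9) = -630 + 81*((2 + 72) + 9) = -630 + 81*(74 + 9) = -630 + 81*83 = -630 + 6723 = 6093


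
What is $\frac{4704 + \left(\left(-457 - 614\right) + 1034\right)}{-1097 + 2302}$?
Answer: $\frac{4667}{1205} \approx 3.873$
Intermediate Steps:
$\frac{4704 + \left(\left(-457 - 614\right) + 1034\right)}{-1097 + 2302} = \frac{4704 + \left(\left(-457 - 614\right) + 1034\right)}{1205} = \left(4704 + \left(-1071 + 1034\right)\right) \frac{1}{1205} = \left(4704 - 37\right) \frac{1}{1205} = 4667 \cdot \frac{1}{1205} = \frac{4667}{1205}$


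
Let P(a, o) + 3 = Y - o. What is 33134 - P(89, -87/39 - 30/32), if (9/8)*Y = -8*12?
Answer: 20728759/624 ≈ 33219.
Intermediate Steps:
Y = -256/3 (Y = 8*(-8*12)/9 = (8/9)*(-96) = -256/3 ≈ -85.333)
P(a, o) = -265/3 - o (P(a, o) = -3 + (-256/3 - o) = -265/3 - o)
33134 - P(89, -87/39 - 30/32) = 33134 - (-265/3 - (-87/39 - 30/32)) = 33134 - (-265/3 - (-87*1/39 - 30*1/32)) = 33134 - (-265/3 - (-29/13 - 15/16)) = 33134 - (-265/3 - 1*(-659/208)) = 33134 - (-265/3 + 659/208) = 33134 - 1*(-53143/624) = 33134 + 53143/624 = 20728759/624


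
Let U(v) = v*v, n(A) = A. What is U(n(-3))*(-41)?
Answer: -369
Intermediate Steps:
U(v) = v²
U(n(-3))*(-41) = (-3)²*(-41) = 9*(-41) = -369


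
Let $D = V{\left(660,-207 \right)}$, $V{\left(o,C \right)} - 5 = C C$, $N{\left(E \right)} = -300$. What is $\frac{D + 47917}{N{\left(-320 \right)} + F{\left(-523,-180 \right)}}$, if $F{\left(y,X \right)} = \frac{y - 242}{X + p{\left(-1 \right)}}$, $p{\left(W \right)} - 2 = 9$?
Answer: $- \frac{5113433}{16645} \approx -307.21$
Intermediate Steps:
$p{\left(W \right)} = 11$ ($p{\left(W \right)} = 2 + 9 = 11$)
$V{\left(o,C \right)} = 5 + C^{2}$ ($V{\left(o,C \right)} = 5 + C C = 5 + C^{2}$)
$F{\left(y,X \right)} = \frac{-242 + y}{11 + X}$ ($F{\left(y,X \right)} = \frac{y - 242}{X + 11} = \frac{-242 + y}{11 + X}$)
$D = 42854$ ($D = 5 + \left(-207\right)^{2} = 5 + 42849 = 42854$)
$\frac{D + 47917}{N{\left(-320 \right)} + F{\left(-523,-180 \right)}} = \frac{42854 + 47917}{-300 + \frac{-242 - 523}{11 - 180}} = \frac{90771}{-300 + \frac{1}{-169} \left(-765\right)} = \frac{90771}{-300 - - \frac{765}{169}} = \frac{90771}{-300 + \frac{765}{169}} = \frac{90771}{- \frac{49935}{169}} = 90771 \left(- \frac{169}{49935}\right) = - \frac{5113433}{16645}$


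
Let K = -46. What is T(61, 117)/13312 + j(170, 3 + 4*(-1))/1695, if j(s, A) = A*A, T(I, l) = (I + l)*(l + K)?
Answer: 10717361/11281920 ≈ 0.94996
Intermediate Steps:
T(I, l) = (-46 + l)*(I + l) (T(I, l) = (I + l)*(l - 46) = (I + l)*(-46 + l) = (-46 + l)*(I + l))
j(s, A) = A**2
T(61, 117)/13312 + j(170, 3 + 4*(-1))/1695 = (117**2 - 46*61 - 46*117 + 61*117)/13312 + (3 + 4*(-1))**2/1695 = (13689 - 2806 - 5382 + 7137)*(1/13312) + (3 - 4)**2*(1/1695) = 12638*(1/13312) + (-1)**2*(1/1695) = 6319/6656 + 1*(1/1695) = 6319/6656 + 1/1695 = 10717361/11281920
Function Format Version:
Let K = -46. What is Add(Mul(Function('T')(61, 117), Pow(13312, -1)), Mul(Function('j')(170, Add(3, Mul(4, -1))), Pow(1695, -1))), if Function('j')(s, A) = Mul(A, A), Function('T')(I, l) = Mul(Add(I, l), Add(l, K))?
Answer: Rational(10717361, 11281920) ≈ 0.94996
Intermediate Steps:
Function('T')(I, l) = Mul(Add(-46, l), Add(I, l)) (Function('T')(I, l) = Mul(Add(I, l), Add(l, -46)) = Mul(Add(I, l), Add(-46, l)) = Mul(Add(-46, l), Add(I, l)))
Function('j')(s, A) = Pow(A, 2)
Add(Mul(Function('T')(61, 117), Pow(13312, -1)), Mul(Function('j')(170, Add(3, Mul(4, -1))), Pow(1695, -1))) = Add(Mul(Add(Pow(117, 2), Mul(-46, 61), Mul(-46, 117), Mul(61, 117)), Pow(13312, -1)), Mul(Pow(Add(3, Mul(4, -1)), 2), Pow(1695, -1))) = Add(Mul(Add(13689, -2806, -5382, 7137), Rational(1, 13312)), Mul(Pow(Add(3, -4), 2), Rational(1, 1695))) = Add(Mul(12638, Rational(1, 13312)), Mul(Pow(-1, 2), Rational(1, 1695))) = Add(Rational(6319, 6656), Mul(1, Rational(1, 1695))) = Add(Rational(6319, 6656), Rational(1, 1695)) = Rational(10717361, 11281920)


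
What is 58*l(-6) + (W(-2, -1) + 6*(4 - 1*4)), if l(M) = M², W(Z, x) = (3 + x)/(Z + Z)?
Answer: 4175/2 ≈ 2087.5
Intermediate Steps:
W(Z, x) = (3 + x)/(2*Z) (W(Z, x) = (3 + x)/((2*Z)) = (3 + x)*(1/(2*Z)) = (3 + x)/(2*Z))
58*l(-6) + (W(-2, -1) + 6*(4 - 1*4)) = 58*(-6)² + ((½)*(3 - 1)/(-2) + 6*(4 - 1*4)) = 58*36 + ((½)*(-½)*2 + 6*(4 - 4)) = 2088 + (-½ + 6*0) = 2088 + (-½ + 0) = 2088 - ½ = 4175/2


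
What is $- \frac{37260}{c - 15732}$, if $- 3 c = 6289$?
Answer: $\frac{22356}{10697} \approx 2.0899$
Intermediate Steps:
$c = - \frac{6289}{3}$ ($c = \left(- \frac{1}{3}\right) 6289 = - \frac{6289}{3} \approx -2096.3$)
$- \frac{37260}{c - 15732} = - \frac{37260}{- \frac{6289}{3} - 15732} = - \frac{37260}{- \frac{53485}{3}} = \left(-37260\right) \left(- \frac{3}{53485}\right) = \frac{22356}{10697}$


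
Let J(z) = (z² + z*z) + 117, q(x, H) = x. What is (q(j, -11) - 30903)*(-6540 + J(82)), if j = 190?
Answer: -215758825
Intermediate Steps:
J(z) = 117 + 2*z² (J(z) = (z² + z²) + 117 = 2*z² + 117 = 117 + 2*z²)
(q(j, -11) - 30903)*(-6540 + J(82)) = (190 - 30903)*(-6540 + (117 + 2*82²)) = -30713*(-6540 + (117 + 2*6724)) = -30713*(-6540 + (117 + 13448)) = -30713*(-6540 + 13565) = -30713*7025 = -215758825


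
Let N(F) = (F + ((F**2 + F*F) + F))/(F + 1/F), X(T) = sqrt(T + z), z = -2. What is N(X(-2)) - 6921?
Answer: -20755/3 + 16*I/3 ≈ -6918.3 + 5.3333*I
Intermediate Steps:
X(T) = sqrt(-2 + T) (X(T) = sqrt(T - 2) = sqrt(-2 + T))
N(F) = (2*F + 2*F**2)/(F + 1/F) (N(F) = (F + ((F**2 + F**2) + F))/(F + 1/F) = (F + (2*F**2 + F))/(F + 1/F) = (F + (F + 2*F**2))/(F + 1/F) = (2*F + 2*F**2)/(F + 1/F))
N(X(-2)) - 6921 = 2*(sqrt(-2 - 2))**2*(1 + sqrt(-2 - 2))/(1 + (sqrt(-2 - 2))**2) - 6921 = 2*(sqrt(-4))**2*(1 + sqrt(-4))/(1 + (sqrt(-4))**2) - 6921 = 2*(2*I)**2*(1 + 2*I)/(1 + (2*I)**2) - 6921 = 2*(-4)*(1 + 2*I)/(1 - 4) - 6921 = 2*(-4)*(1 + 2*I)/(-3) - 6921 = 2*(-4)*(-1/3)*(1 + 2*I) - 6921 = (8/3 + 16*I/3) - 6921 = -20755/3 + 16*I/3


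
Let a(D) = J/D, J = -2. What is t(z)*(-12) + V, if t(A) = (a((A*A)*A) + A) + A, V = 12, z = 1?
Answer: 12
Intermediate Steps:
a(D) = -2/D
t(A) = -2/A³ + 2*A (t(A) = (-2/A³ + A) + A = (A - 2/A³) + A = -2/A³ + 2*A)
t(z)*(-12) + V = (-2/1³ + 2*1)*(-12) + 12 = (-2*1 + 2)*(-12) + 12 = (-2 + 2)*(-12) + 12 = 0*(-12) + 12 = 0 + 12 = 12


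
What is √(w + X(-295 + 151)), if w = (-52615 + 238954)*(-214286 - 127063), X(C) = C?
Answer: 1539*I*√26855 ≈ 2.522e+5*I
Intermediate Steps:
w = -63606631311 (w = 186339*(-341349) = -63606631311)
√(w + X(-295 + 151)) = √(-63606631311 + (-295 + 151)) = √(-63606631311 - 144) = √(-63606631455) = 1539*I*√26855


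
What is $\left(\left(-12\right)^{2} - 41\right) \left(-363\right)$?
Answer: $-37389$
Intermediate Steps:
$\left(\left(-12\right)^{2} - 41\right) \left(-363\right) = \left(144 - 41\right) \left(-363\right) = 103 \left(-363\right) = -37389$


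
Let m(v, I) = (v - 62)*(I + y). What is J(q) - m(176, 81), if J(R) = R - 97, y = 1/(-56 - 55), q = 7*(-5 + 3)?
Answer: -345727/37 ≈ -9344.0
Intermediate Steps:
q = -14 (q = 7*(-2) = -14)
y = -1/111 (y = 1/(-111) = -1/111 ≈ -0.0090090)
m(v, I) = (-62 + v)*(-1/111 + I) (m(v, I) = (v - 62)*(I - 1/111) = (-62 + v)*(-1/111 + I))
J(R) = -97 + R
J(q) - m(176, 81) = (-97 - 14) - (62/111 - 62*81 - 1/111*176 + 81*176) = -111 - (62/111 - 5022 - 176/111 + 14256) = -111 - 1*341620/37 = -111 - 341620/37 = -345727/37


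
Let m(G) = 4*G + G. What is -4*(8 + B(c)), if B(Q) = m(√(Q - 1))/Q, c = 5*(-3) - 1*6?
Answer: -32 + 20*I*√22/21 ≈ -32.0 + 4.4671*I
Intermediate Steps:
c = -21 (c = -15 - 6 = -21)
m(G) = 5*G
B(Q) = 5*√(-1 + Q)/Q (B(Q) = (5*√(Q - 1))/Q = (5*√(-1 + Q))/Q = 5*√(-1 + Q)/Q)
-4*(8 + B(c)) = -4*(8 + 5*√(-1 - 21)/(-21)) = -4*(8 + 5*(-1/21)*√(-22)) = -4*(8 + 5*(-1/21)*(I*√22)) = -4*(8 - 5*I*√22/21) = -32 + 20*I*√22/21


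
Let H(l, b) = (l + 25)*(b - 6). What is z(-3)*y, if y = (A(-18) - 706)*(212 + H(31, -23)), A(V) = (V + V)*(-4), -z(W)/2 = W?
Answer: 4761264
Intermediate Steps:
H(l, b) = (-6 + b)*(25 + l) (H(l, b) = (25 + l)*(-6 + b) = (-6 + b)*(25 + l))
z(W) = -2*W
A(V) = -8*V (A(V) = (2*V)*(-4) = -8*V)
y = 793544 (y = (-8*(-18) - 706)*(212 + (-150 - 6*31 + 25*(-23) - 23*31)) = (144 - 706)*(212 + (-150 - 186 - 575 - 713)) = -562*(212 - 1624) = -562*(-1412) = 793544)
z(-3)*y = -2*(-3)*793544 = 6*793544 = 4761264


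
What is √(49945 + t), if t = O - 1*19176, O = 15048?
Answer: √45817 ≈ 214.05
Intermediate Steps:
t = -4128 (t = 15048 - 1*19176 = 15048 - 19176 = -4128)
√(49945 + t) = √(49945 - 4128) = √45817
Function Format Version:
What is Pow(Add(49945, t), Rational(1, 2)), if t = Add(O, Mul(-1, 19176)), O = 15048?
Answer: Pow(45817, Rational(1, 2)) ≈ 214.05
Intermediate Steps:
t = -4128 (t = Add(15048, Mul(-1, 19176)) = Add(15048, -19176) = -4128)
Pow(Add(49945, t), Rational(1, 2)) = Pow(Add(49945, -4128), Rational(1, 2)) = Pow(45817, Rational(1, 2))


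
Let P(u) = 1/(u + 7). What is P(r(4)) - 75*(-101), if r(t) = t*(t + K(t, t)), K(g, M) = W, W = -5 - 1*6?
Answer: 159074/21 ≈ 7575.0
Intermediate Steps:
W = -11 (W = -5 - 6 = -11)
K(g, M) = -11
r(t) = t*(-11 + t) (r(t) = t*(t - 11) = t*(-11 + t))
P(u) = 1/(7 + u)
P(r(4)) - 75*(-101) = 1/(7 + 4*(-11 + 4)) - 75*(-101) = 1/(7 + 4*(-7)) + 7575 = 1/(7 - 28) + 7575 = 1/(-21) + 7575 = -1/21 + 7575 = 159074/21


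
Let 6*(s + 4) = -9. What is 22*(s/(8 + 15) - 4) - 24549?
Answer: -566772/23 ≈ -24642.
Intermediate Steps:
s = -11/2 (s = -4 + (⅙)*(-9) = -4 - 3/2 = -11/2 ≈ -5.5000)
22*(s/(8 + 15) - 4) - 24549 = 22*(-11/(2*(8 + 15)) - 4) - 24549 = 22*(-11/2/23 - 4) - 24549 = 22*(-11/2*1/23 - 4) - 24549 = 22*(-11/46 - 4) - 24549 = 22*(-195/46) - 24549 = -2145/23 - 24549 = -566772/23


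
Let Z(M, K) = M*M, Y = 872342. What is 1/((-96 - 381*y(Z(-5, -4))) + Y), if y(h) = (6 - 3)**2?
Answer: 1/868817 ≈ 1.1510e-6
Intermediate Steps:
Z(M, K) = M**2
y(h) = 9 (y(h) = 3**2 = 9)
1/((-96 - 381*y(Z(-5, -4))) + Y) = 1/((-96 - 381*9) + 872342) = 1/((-96 - 3429) + 872342) = 1/(-3525 + 872342) = 1/868817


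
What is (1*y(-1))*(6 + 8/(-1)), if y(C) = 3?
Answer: -6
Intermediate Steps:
(1*y(-1))*(6 + 8/(-1)) = (1*3)*(6 + 8/(-1)) = 3*(6 + 8*(-1)) = 3*(6 - 8) = 3*(-2) = -6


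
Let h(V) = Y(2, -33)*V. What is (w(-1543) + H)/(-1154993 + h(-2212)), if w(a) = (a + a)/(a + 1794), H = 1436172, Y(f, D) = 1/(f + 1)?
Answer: -1081428258/870264941 ≈ -1.2426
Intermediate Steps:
Y(f, D) = 1/(1 + f)
w(a) = 2*a/(1794 + a) (w(a) = (2*a)/(1794 + a) = 2*a/(1794 + a))
h(V) = V/3 (h(V) = V/(1 + 2) = V/3)
(w(-1543) + H)/(-1154993 + h(-2212)) = (2*(-1543)/(1794 - 1543) + 1436172)/(-1154993 + (⅓)*(-2212)) = (2*(-1543)/251 + 1436172)/(-1154993 - 2212/3) = (2*(-1543)*(1/251) + 1436172)/(-3467191/3) = (-3086/251 + 1436172)*(-3/3467191) = (360476086/251)*(-3/3467191) = -1081428258/870264941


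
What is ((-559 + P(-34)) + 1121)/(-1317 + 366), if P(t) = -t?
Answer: -596/951 ≈ -0.62671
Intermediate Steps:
((-559 + P(-34)) + 1121)/(-1317 + 366) = ((-559 - 1*(-34)) + 1121)/(-1317 + 366) = ((-559 + 34) + 1121)/(-951) = (-525 + 1121)*(-1/951) = 596*(-1/951) = -596/951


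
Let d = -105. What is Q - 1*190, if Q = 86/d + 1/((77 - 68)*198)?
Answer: -11901349/62370 ≈ -190.82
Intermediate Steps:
Q = -51049/62370 (Q = 86/(-105) + 1/((77 - 68)*198) = 86*(-1/105) + (1/198)/9 = -86/105 + (1/9)*(1/198) = -86/105 + 1/1782 = -51049/62370 ≈ -0.81849)
Q - 1*190 = -51049/62370 - 1*190 = -51049/62370 - 190 = -11901349/62370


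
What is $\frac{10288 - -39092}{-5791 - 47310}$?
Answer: $- \frac{49380}{53101} \approx -0.92993$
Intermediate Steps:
$\frac{10288 - -39092}{-5791 - 47310} = \frac{10288 + 39092}{-53101} = 49380 \left(- \frac{1}{53101}\right) = - \frac{49380}{53101}$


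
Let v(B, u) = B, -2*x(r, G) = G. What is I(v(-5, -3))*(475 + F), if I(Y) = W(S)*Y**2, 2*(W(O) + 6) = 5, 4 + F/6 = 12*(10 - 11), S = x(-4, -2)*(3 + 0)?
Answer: -66325/2 ≈ -33163.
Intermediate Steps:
x(r, G) = -G/2
S = 3 (S = (-1/2*(-2))*(3 + 0) = 1*3 = 3)
F = -96 (F = -24 + 6*(12*(10 - 11)) = -24 + 6*(12*(-1)) = -24 + 6*(-12) = -24 - 72 = -96)
W(O) = -7/2 (W(O) = -6 + (1/2)*5 = -6 + 5/2 = -7/2)
I(Y) = -7*Y**2/2
I(v(-5, -3))*(475 + F) = (-7/2*(-5)**2)*(475 - 96) = -7/2*25*379 = -175/2*379 = -66325/2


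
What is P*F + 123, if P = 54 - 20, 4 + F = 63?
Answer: 2129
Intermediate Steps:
F = 59 (F = -4 + 63 = 59)
P = 34
P*F + 123 = 34*59 + 123 = 2006 + 123 = 2129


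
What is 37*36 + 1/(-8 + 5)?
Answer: 3995/3 ≈ 1331.7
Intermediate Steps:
37*36 + 1/(-8 + 5) = 1332 + 1/(-3) = 1332 - 1/3 = 3995/3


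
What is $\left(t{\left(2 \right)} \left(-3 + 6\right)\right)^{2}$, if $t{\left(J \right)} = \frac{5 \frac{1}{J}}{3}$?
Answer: $\frac{25}{4} \approx 6.25$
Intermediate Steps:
$t{\left(J \right)} = \frac{5}{3 J}$ ($t{\left(J \right)} = \frac{5}{J} \frac{1}{3} = \frac{5}{3 J}$)
$\left(t{\left(2 \right)} \left(-3 + 6\right)\right)^{2} = \left(\frac{5}{3 \cdot 2} \left(-3 + 6\right)\right)^{2} = \left(\frac{5}{3} \cdot \frac{1}{2} \cdot 3\right)^{2} = \left(\frac{5}{6} \cdot 3\right)^{2} = \left(\frac{5}{2}\right)^{2} = \frac{25}{4}$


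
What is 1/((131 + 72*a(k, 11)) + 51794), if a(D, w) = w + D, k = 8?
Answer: 1/53293 ≈ 1.8764e-5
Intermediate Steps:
a(D, w) = D + w
1/((131 + 72*a(k, 11)) + 51794) = 1/((131 + 72*(8 + 11)) + 51794) = 1/((131 + 72*19) + 51794) = 1/((131 + 1368) + 51794) = 1/(1499 + 51794) = 1/53293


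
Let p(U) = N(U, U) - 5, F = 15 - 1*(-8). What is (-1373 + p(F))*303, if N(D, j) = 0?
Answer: -417534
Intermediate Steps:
F = 23 (F = 15 + 8 = 23)
p(U) = -5 (p(U) = 0 - 5 = -5)
(-1373 + p(F))*303 = (-1373 - 5)*303 = -1378*303 = -417534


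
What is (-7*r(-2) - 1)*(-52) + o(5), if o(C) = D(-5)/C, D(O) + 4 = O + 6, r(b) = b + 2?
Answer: 257/5 ≈ 51.400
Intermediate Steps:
r(b) = 2 + b
D(O) = 2 + O (D(O) = -4 + (O + 6) = -4 + (6 + O) = 2 + O)
o(C) = -3/C (o(C) = (2 - 5)/C = -3/C)
(-7*r(-2) - 1)*(-52) + o(5) = (-7*(2 - 2) - 1)*(-52) - 3/5 = (-7*0 - 1)*(-52) - 3*⅕ = (0 - 1)*(-52) - ⅗ = -1*(-52) - ⅗ = 52 - ⅗ = 257/5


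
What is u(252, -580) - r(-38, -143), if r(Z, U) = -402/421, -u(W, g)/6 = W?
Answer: -636150/421 ≈ -1511.0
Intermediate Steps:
u(W, g) = -6*W
r(Z, U) = -402/421 (r(Z, U) = -402*1/421 = -402/421)
u(252, -580) - r(-38, -143) = -6*252 - 1*(-402/421) = -1512 + 402/421 = -636150/421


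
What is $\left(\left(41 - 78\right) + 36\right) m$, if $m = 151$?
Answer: $-151$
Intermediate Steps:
$\left(\left(41 - 78\right) + 36\right) m = \left(\left(41 - 78\right) + 36\right) 151 = \left(-37 + 36\right) 151 = \left(-1\right) 151 = -151$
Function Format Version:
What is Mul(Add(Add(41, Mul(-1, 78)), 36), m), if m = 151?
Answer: -151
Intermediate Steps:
Mul(Add(Add(41, Mul(-1, 78)), 36), m) = Mul(Add(Add(41, Mul(-1, 78)), 36), 151) = Mul(Add(Add(41, -78), 36), 151) = Mul(Add(-37, 36), 151) = Mul(-1, 151) = -151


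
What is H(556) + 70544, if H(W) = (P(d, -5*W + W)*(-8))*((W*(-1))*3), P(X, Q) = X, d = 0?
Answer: 70544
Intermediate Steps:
H(W) = 0 (H(W) = (0*(-8))*((W*(-1))*3) = 0*(-W*3) = 0*(-3*W) = 0)
H(556) + 70544 = 0 + 70544 = 70544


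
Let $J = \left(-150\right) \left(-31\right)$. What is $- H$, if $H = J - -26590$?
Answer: $-31240$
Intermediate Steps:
$J = 4650$
$H = 31240$ ($H = 4650 - -26590 = 4650 + 26590 = 31240$)
$- H = \left(-1\right) 31240 = -31240$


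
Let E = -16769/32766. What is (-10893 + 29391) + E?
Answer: 606088699/32766 ≈ 18498.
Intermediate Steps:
E = -16769/32766 (E = -16769*1/32766 = -16769/32766 ≈ -0.51178)
(-10893 + 29391) + E = (-10893 + 29391) - 16769/32766 = 18498 - 16769/32766 = 606088699/32766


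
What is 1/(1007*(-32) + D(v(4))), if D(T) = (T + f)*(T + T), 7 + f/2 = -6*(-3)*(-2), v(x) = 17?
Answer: -1/34570 ≈ -2.8927e-5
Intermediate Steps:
f = -86 (f = -14 + 2*(-6*(-3)*(-2)) = -14 + 2*(18*(-2)) = -14 + 2*(-36) = -14 - 72 = -86)
D(T) = 2*T*(-86 + T) (D(T) = (T - 86)*(T + T) = (-86 + T)*(2*T) = 2*T*(-86 + T))
1/(1007*(-32) + D(v(4))) = 1/(1007*(-32) + 2*17*(-86 + 17)) = 1/(-32224 + 2*17*(-69)) = 1/(-32224 - 2346) = 1/(-34570) = -1/34570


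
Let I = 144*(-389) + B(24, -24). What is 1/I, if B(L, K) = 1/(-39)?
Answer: -39/2184625 ≈ -1.7852e-5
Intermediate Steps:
B(L, K) = -1/39
I = -2184625/39 (I = 144*(-389) - 1/39 = -56016 - 1/39 = -2184625/39 ≈ -56016.)
1/I = 1/(-2184625/39) = -39/2184625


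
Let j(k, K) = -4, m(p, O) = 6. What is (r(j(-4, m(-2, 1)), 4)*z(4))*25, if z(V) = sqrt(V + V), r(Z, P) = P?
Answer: 200*sqrt(2) ≈ 282.84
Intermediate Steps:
z(V) = sqrt(2)*sqrt(V) (z(V) = sqrt(2*V) = sqrt(2)*sqrt(V))
(r(j(-4, m(-2, 1)), 4)*z(4))*25 = (4*(sqrt(2)*sqrt(4)))*25 = (4*(sqrt(2)*2))*25 = (4*(2*sqrt(2)))*25 = (8*sqrt(2))*25 = 200*sqrt(2)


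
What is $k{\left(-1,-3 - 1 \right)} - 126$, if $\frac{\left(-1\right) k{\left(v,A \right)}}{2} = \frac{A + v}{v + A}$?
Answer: $-128$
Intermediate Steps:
$k{\left(v,A \right)} = -2$ ($k{\left(v,A \right)} = - 2 \frac{A + v}{v + A} = - 2 \frac{A + v}{A + v} = \left(-2\right) 1 = -2$)
$k{\left(-1,-3 - 1 \right)} - 126 = -2 - 126 = -128$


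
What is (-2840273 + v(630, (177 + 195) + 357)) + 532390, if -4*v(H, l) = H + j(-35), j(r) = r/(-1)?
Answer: -9232197/4 ≈ -2.3080e+6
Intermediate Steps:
j(r) = -r
v(H, l) = -35/4 - H/4 (v(H, l) = -(H - 1*(-35))/4 = -(H + 35)/4 = -(35 + H)/4 = -35/4 - H/4)
(-2840273 + v(630, (177 + 195) + 357)) + 532390 = (-2840273 + (-35/4 - ¼*630)) + 532390 = (-2840273 + (-35/4 - 315/2)) + 532390 = (-2840273 - 665/4) + 532390 = -11361757/4 + 532390 = -9232197/4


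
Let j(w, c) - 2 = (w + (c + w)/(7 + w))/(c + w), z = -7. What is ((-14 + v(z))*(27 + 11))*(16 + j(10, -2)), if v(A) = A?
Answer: -523887/34 ≈ -15408.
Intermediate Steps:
j(w, c) = 2 + (w + (c + w)/(7 + w))/(c + w)
((-14 + v(z))*(27 + 11))*(16 + j(10, -2)) = ((-14 - 7)*(27 + 11))*(16 + (3*10² + 15*(-2) + 22*10 + 2*(-2)*10)/(10² + 7*(-2) + 7*10 - 2*10)) = (-21*38)*(16 + (3*100 - 30 + 220 - 40)/(100 - 14 + 70 - 20)) = -798*(16 + (300 - 30 + 220 - 40)/136) = -798*(16 + (1/136)*450) = -798*(16 + 225/68) = -798*1313/68 = -523887/34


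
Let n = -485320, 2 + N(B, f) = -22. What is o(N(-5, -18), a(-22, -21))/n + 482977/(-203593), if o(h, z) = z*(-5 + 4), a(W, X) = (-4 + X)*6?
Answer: -23442893659/9880775476 ≈ -2.3726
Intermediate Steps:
a(W, X) = -24 + 6*X
N(B, f) = -24 (N(B, f) = -2 - 22 = -24)
o(h, z) = -z (o(h, z) = z*(-1) = -z)
o(N(-5, -18), a(-22, -21))/n + 482977/(-203593) = -(-24 + 6*(-21))/(-485320) + 482977/(-203593) = -(-24 - 126)*(-1/485320) + 482977*(-1/203593) = -1*(-150)*(-1/485320) - 482977/203593 = 150*(-1/485320) - 482977/203593 = -15/48532 - 482977/203593 = -23442893659/9880775476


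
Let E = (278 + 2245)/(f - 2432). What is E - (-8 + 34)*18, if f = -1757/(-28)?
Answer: -1481776/3159 ≈ -469.06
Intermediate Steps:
f = 251/4 (f = -1757*(-1/28) = 251/4 ≈ 62.750)
E = -3364/3159 (E = (278 + 2245)/(251/4 - 2432) = 2523/(-9477/4) = 2523*(-4/9477) = -3364/3159 ≈ -1.0649)
E - (-8 + 34)*18 = -3364/3159 - (-8 + 34)*18 = -3364/3159 - 26*18 = -3364/3159 - 1*468 = -3364/3159 - 468 = -1481776/3159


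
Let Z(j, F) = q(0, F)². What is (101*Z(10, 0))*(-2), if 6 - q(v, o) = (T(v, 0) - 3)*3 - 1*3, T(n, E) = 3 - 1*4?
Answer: -89082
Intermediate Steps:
T(n, E) = -1 (T(n, E) = 3 - 4 = -1)
q(v, o) = 21 (q(v, o) = 6 - ((-1 - 3)*3 - 1*3) = 6 - (-4*3 - 3) = 6 - (-12 - 3) = 6 - 1*(-15) = 6 + 15 = 21)
Z(j, F) = 441 (Z(j, F) = 21² = 441)
(101*Z(10, 0))*(-2) = (101*441)*(-2) = 44541*(-2) = -89082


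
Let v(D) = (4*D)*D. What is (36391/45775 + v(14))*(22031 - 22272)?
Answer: -8657681831/45775 ≈ -1.8914e+5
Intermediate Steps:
v(D) = 4*D**2
(36391/45775 + v(14))*(22031 - 22272) = (36391/45775 + 4*14**2)*(22031 - 22272) = (36391*(1/45775) + 4*196)*(-241) = (36391/45775 + 784)*(-241) = (35923991/45775)*(-241) = -8657681831/45775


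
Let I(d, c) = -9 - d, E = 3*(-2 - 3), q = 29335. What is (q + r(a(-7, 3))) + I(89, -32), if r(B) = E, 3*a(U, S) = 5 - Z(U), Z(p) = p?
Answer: 29222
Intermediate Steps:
a(U, S) = 5/3 - U/3 (a(U, S) = (5 - U)/3 = 5/3 - U/3)
E = -15 (E = 3*(-5) = -15)
r(B) = -15
(q + r(a(-7, 3))) + I(89, -32) = (29335 - 15) + (-9 - 1*89) = 29320 + (-9 - 89) = 29320 - 98 = 29222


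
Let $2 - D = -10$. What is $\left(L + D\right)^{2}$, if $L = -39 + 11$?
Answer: $256$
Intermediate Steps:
$L = -28$
$D = 12$ ($D = 2 - -10 = 2 + 10 = 12$)
$\left(L + D\right)^{2} = \left(-28 + 12\right)^{2} = \left(-16\right)^{2} = 256$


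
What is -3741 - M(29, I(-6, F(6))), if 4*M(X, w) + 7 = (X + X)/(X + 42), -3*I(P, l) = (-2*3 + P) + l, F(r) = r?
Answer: -1062005/284 ≈ -3739.5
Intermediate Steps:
I(P, l) = 2 - P/3 - l/3 (I(P, l) = -((-2*3 + P) + l)/3 = -((-6 + P) + l)/3 = -(-6 + P + l)/3 = 2 - P/3 - l/3)
M(X, w) = -7/4 + X/(2*(42 + X)) (M(X, w) = -7/4 + ((X + X)/(X + 42))/4 = -7/4 + ((2*X)/(42 + X))/4 = -7/4 + (2*X/(42 + X))/4 = -7/4 + X/(2*(42 + X)))
-3741 - M(29, I(-6, F(6))) = -3741 - (-294 - 5*29)/(4*(42 + 29)) = -3741 - (-294 - 145)/(4*71) = -3741 - (-439)/(4*71) = -3741 - 1*(-439/284) = -3741 + 439/284 = -1062005/284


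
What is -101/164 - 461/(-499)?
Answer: 25205/81836 ≈ 0.30799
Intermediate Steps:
-101/164 - 461/(-499) = -101*1/164 - 461*(-1/499) = -101/164 + 461/499 = 25205/81836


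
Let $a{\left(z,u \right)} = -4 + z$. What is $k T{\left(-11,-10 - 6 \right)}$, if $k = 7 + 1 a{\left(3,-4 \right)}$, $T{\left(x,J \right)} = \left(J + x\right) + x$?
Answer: $-228$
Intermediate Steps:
$T{\left(x,J \right)} = J + 2 x$
$k = 6$ ($k = 7 + 1 \left(-4 + 3\right) = 7 + 1 \left(-1\right) = 7 - 1 = 6$)
$k T{\left(-11,-10 - 6 \right)} = 6 \left(\left(-10 - 6\right) + 2 \left(-11\right)\right) = 6 \left(\left(-10 - 6\right) - 22\right) = 6 \left(-16 - 22\right) = 6 \left(-38\right) = -228$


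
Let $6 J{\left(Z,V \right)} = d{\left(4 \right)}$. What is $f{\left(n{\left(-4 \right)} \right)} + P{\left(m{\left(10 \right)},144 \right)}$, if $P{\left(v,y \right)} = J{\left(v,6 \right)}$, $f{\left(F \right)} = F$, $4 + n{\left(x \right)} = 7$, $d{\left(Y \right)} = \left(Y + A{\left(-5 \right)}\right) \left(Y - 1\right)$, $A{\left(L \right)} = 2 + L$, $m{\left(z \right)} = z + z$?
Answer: $\frac{7}{2} \approx 3.5$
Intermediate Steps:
$m{\left(z \right)} = 2 z$
$d{\left(Y \right)} = \left(-1 + Y\right) \left(-3 + Y\right)$ ($d{\left(Y \right)} = \left(Y + \left(2 - 5\right)\right) \left(Y - 1\right) = \left(Y - 3\right) \left(-1 + Y\right) = \left(-3 + Y\right) \left(-1 + Y\right) = \left(-1 + Y\right) \left(-3 + Y\right)$)
$n{\left(x \right)} = 3$ ($n{\left(x \right)} = -4 + 7 = 3$)
$J{\left(Z,V \right)} = \frac{1}{2}$ ($J{\left(Z,V \right)} = \frac{3 + 4^{2} - 16}{6} = \frac{3 + 16 - 16}{6} = \frac{1}{6} \cdot 3 = \frac{1}{2}$)
$P{\left(v,y \right)} = \frac{1}{2}$
$f{\left(n{\left(-4 \right)} \right)} + P{\left(m{\left(10 \right)},144 \right)} = 3 + \frac{1}{2} = \frac{7}{2}$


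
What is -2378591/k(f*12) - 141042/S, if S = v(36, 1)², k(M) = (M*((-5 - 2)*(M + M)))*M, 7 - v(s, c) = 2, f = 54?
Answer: -537280975444921/95234227200 ≈ -5641.7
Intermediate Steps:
v(s, c) = 5 (v(s, c) = 7 - 1*2 = 7 - 2 = 5)
k(M) = -14*M³ (k(M) = (M*(-14*M))*M = (-14*M²)*M = -14*M³)
S = 25 (S = 5² = 25)
-2378591/k(f*12) - 141042/S = -2378591/((-14*(54*12)³)) - 141042/25 = -2378591/((-14*648³)) - 141042*1/25 = -2378591/((-14*272097792)) - 141042/25 = -2378591/(-3809369088) - 141042/25 = -2378591*(-1/3809369088) - 141042/25 = 2378591/3809369088 - 141042/25 = -537280975444921/95234227200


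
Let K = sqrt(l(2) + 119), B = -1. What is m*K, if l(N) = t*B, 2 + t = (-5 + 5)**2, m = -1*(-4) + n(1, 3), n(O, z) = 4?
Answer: 88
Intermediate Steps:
m = 8 (m = -1*(-4) + 4 = 4 + 4 = 8)
t = -2 (t = -2 + (-5 + 5)**2 = -2 + 0**2 = -2 + 0 = -2)
l(N) = 2 (l(N) = -2*(-1) = 2)
K = 11 (K = sqrt(2 + 119) = sqrt(121) = 11)
m*K = 8*11 = 88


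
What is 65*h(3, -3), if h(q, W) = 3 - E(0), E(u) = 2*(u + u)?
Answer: 195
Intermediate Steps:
E(u) = 4*u (E(u) = 2*(2*u) = 4*u)
h(q, W) = 3 (h(q, W) = 3 - 4*0 = 3 - 1*0 = 3 + 0 = 3)
65*h(3, -3) = 65*3 = 195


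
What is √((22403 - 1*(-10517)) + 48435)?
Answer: √81355 ≈ 285.23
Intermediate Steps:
√((22403 - 1*(-10517)) + 48435) = √((22403 + 10517) + 48435) = √(32920 + 48435) = √81355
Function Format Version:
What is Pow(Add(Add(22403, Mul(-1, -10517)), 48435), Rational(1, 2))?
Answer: Pow(81355, Rational(1, 2)) ≈ 285.23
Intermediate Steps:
Pow(Add(Add(22403, Mul(-1, -10517)), 48435), Rational(1, 2)) = Pow(Add(Add(22403, 10517), 48435), Rational(1, 2)) = Pow(Add(32920, 48435), Rational(1, 2)) = Pow(81355, Rational(1, 2))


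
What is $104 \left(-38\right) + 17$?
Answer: $-3935$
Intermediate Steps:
$104 \left(-38\right) + 17 = -3952 + 17 = -3935$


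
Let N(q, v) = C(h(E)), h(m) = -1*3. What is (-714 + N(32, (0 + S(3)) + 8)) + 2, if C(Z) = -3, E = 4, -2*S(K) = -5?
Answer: -715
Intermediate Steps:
S(K) = 5/2 (S(K) = -½*(-5) = 5/2)
h(m) = -3
N(q, v) = -3
(-714 + N(32, (0 + S(3)) + 8)) + 2 = (-714 - 3) + 2 = -717 + 2 = -715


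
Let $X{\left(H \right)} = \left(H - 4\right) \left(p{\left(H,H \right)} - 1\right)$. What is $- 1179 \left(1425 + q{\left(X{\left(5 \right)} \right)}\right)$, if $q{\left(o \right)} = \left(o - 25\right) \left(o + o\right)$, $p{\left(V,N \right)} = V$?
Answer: $-1482003$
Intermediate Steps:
$X{\left(H \right)} = \left(-1 + H\right) \left(-4 + H\right)$ ($X{\left(H \right)} = \left(H - 4\right) \left(H - 1\right) = \left(-4 + H\right) \left(-1 + H\right) = \left(-1 + H\right) \left(-4 + H\right)$)
$q{\left(o \right)} = 2 o \left(-25 + o\right)$ ($q{\left(o \right)} = \left(-25 + o\right) 2 o = 2 o \left(-25 + o\right)$)
$- 1179 \left(1425 + q{\left(X{\left(5 \right)} \right)}\right) = - 1179 \left(1425 + 2 \left(4 + 5^{2} - 25\right) \left(-25 + \left(4 + 5^{2} - 25\right)\right)\right) = - 1179 \left(1425 + 2 \left(4 + 25 - 25\right) \left(-25 + \left(4 + 25 - 25\right)\right)\right) = - 1179 \left(1425 + 2 \cdot 4 \left(-25 + 4\right)\right) = - 1179 \left(1425 + 2 \cdot 4 \left(-21\right)\right) = - 1179 \left(1425 - 168\right) = \left(-1179\right) 1257 = -1482003$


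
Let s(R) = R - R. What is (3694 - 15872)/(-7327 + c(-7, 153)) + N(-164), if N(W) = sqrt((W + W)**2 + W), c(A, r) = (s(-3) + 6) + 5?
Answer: 6089/3658 + 2*sqrt(26855) ≈ 329.41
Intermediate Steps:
s(R) = 0
c(A, r) = 11 (c(A, r) = (0 + 6) + 5 = 6 + 5 = 11)
N(W) = sqrt(W + 4*W**2) (N(W) = sqrt((2*W)**2 + W) = sqrt(4*W**2 + W) = sqrt(W + 4*W**2))
(3694 - 15872)/(-7327 + c(-7, 153)) + N(-164) = (3694 - 15872)/(-7327 + 11) + sqrt(-164*(1 + 4*(-164))) = -12178/(-7316) + sqrt(-164*(1 - 656)) = -12178*(-1/7316) + sqrt(-164*(-655)) = 6089/3658 + sqrt(107420) = 6089/3658 + 2*sqrt(26855)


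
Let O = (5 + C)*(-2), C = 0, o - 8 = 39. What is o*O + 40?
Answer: -430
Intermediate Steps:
o = 47 (o = 8 + 39 = 47)
O = -10 (O = (5 + 0)*(-2) = 5*(-2) = -10)
o*O + 40 = 47*(-10) + 40 = -470 + 40 = -430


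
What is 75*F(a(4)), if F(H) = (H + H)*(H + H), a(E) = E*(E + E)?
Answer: 307200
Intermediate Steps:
a(E) = 2*E² (a(E) = E*(2*E) = 2*E²)
F(H) = 4*H² (F(H) = (2*H)*(2*H) = 4*H²)
75*F(a(4)) = 75*(4*(2*4²)²) = 75*(4*(2*16)²) = 75*(4*32²) = 75*(4*1024) = 75*4096 = 307200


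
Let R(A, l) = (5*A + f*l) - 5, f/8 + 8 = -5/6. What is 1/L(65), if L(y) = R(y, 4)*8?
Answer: 3/896 ≈ 0.0033482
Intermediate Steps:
f = -212/3 (f = -64 + 8*(-5/6) = -64 - 20/3 = -212/3 ≈ -70.667)
R(A, l) = -5 + 5*A - 212*l/3 (R(A, l) = (5*A - 212*l/3) - 5 = -5 + 5*A - 212*l/3)
L(y) = -6904/3 + 40*y (L(y) = (-5 + 5*y - 212/3*4)*8 = (-5 + 5*y - 848/3)*8 = (-863/3 + 5*y)*8 = -6904/3 + 40*y)
1/L(65) = 1/(-6904/3 + 40*65) = 1/(-6904/3 + 2600) = 1/(896/3) = 3/896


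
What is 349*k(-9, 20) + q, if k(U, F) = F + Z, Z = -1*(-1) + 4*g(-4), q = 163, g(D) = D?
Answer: 1908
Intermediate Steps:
Z = -15 (Z = -1*(-1) + 4*(-4) = 1 - 16 = -15)
k(U, F) = -15 + F (k(U, F) = F - 15 = -15 + F)
349*k(-9, 20) + q = 349*(-15 + 20) + 163 = 349*5 + 163 = 1745 + 163 = 1908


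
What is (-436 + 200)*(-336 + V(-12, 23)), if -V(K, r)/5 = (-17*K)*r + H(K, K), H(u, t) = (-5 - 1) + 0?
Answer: 5608776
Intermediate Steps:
H(u, t) = -6 (H(u, t) = -6 + 0 = -6)
V(K, r) = 30 + 85*K*r (V(K, r) = -5*((-17*K)*r - 6) = -5*(-17*K*r - 6) = -5*(-6 - 17*K*r) = 30 + 85*K*r)
(-436 + 200)*(-336 + V(-12, 23)) = (-436 + 200)*(-336 + (30 + 85*(-12)*23)) = -236*(-336 + (30 - 23460)) = -236*(-336 - 23430) = -236*(-23766) = 5608776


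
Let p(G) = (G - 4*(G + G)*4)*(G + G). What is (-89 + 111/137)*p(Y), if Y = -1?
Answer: 749084/137 ≈ 5467.8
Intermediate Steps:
p(G) = -62*G² (p(G) = (G - 8*G*4)*(2*G) = (G - 32*G)*(2*G) = (-31*G)*(2*G) = -62*G²)
(-89 + 111/137)*p(Y) = (-89 + 111/137)*(-62*(-1)²) = (-89 + 111*(1/137))*(-62*1) = (-89 + 111/137)*(-62) = -12082/137*(-62) = 749084/137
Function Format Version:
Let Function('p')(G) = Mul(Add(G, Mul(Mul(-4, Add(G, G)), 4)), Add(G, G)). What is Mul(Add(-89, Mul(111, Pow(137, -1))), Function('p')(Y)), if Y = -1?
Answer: Rational(749084, 137) ≈ 5467.8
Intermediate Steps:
Function('p')(G) = Mul(-62, Pow(G, 2)) (Function('p')(G) = Mul(Add(G, Mul(Mul(-4, Mul(2, G)), 4)), Mul(2, G)) = Mul(Add(G, Mul(Mul(-8, G), 4)), Mul(2, G)) = Mul(Add(G, Mul(-32, G)), Mul(2, G)) = Mul(Mul(-31, G), Mul(2, G)) = Mul(-62, Pow(G, 2)))
Mul(Add(-89, Mul(111, Pow(137, -1))), Function('p')(Y)) = Mul(Add(-89, Mul(111, Pow(137, -1))), Mul(-62, Pow(-1, 2))) = Mul(Add(-89, Mul(111, Rational(1, 137))), Mul(-62, 1)) = Mul(Add(-89, Rational(111, 137)), -62) = Mul(Rational(-12082, 137), -62) = Rational(749084, 137)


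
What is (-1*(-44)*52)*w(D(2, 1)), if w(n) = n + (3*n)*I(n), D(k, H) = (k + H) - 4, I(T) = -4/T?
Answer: -29744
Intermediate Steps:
D(k, H) = -4 + H + k (D(k, H) = (H + k) - 4 = -4 + H + k)
w(n) = -12 + n (w(n) = n + (3*n)*(-4/n) = n - 12 = -12 + n)
(-1*(-44)*52)*w(D(2, 1)) = (-1*(-44)*52)*(-12 + (-4 + 1 + 2)) = (44*52)*(-12 - 1) = 2288*(-13) = -29744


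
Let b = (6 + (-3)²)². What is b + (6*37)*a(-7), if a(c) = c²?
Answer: 11103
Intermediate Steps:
b = 225 (b = (6 + 9)² = 15² = 225)
b + (6*37)*a(-7) = 225 + (6*37)*(-7)² = 225 + 222*49 = 225 + 10878 = 11103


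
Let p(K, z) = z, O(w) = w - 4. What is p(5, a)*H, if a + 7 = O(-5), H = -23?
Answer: 368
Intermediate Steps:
O(w) = -4 + w
a = -16 (a = -7 + (-4 - 5) = -7 - 9 = -16)
p(5, a)*H = -16*(-23) = 368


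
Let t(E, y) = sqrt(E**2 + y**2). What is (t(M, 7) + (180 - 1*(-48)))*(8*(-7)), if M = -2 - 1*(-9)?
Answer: -12768 - 392*sqrt(2) ≈ -13322.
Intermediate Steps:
M = 7 (M = -2 + 9 = 7)
(t(M, 7) + (180 - 1*(-48)))*(8*(-7)) = (sqrt(7**2 + 7**2) + (180 - 1*(-48)))*(8*(-7)) = (sqrt(49 + 49) + (180 + 48))*(-56) = (sqrt(98) + 228)*(-56) = (7*sqrt(2) + 228)*(-56) = (228 + 7*sqrt(2))*(-56) = -12768 - 392*sqrt(2)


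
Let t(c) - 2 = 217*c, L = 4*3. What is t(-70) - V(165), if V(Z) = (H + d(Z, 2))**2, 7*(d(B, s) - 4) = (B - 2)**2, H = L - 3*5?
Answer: -707027988/49 ≈ -1.4429e+7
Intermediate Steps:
L = 12
t(c) = 2 + 217*c
H = -3 (H = 12 - 3*5 = 12 - 15 = -3)
d(B, s) = 4 + (-2 + B)**2/7 (d(B, s) = 4 + (B - 2)**2/7 = 4 + (-2 + B)**2/7)
V(Z) = (1 + (-2 + Z)**2/7)**2 (V(Z) = (-3 + (4 + (-2 + Z)**2/7))**2 = (1 + (-2 + Z)**2/7)**2)
t(-70) - V(165) = (2 + 217*(-70)) - (7 + (-2 + 165)**2)**2/49 = (2 - 15190) - (7 + 163**2)**2/49 = -15188 - (7 + 26569)**2/49 = -15188 - 26576**2/49 = -15188 - 706283776/49 = -707027988/49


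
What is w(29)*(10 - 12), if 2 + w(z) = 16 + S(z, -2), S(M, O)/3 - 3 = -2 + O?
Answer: -22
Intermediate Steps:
S(M, O) = 3 + 3*O (S(M, O) = 9 + 3*(-2 + O) = 9 + (-6 + 3*O) = 3 + 3*O)
w(z) = 11 (w(z) = -2 + (16 + (3 + 3*(-2))) = -2 + (16 + (3 - 6)) = -2 + (16 - 3) = -2 + 13 = 11)
w(29)*(10 - 12) = 11*(10 - 12) = 11*(-2) = -22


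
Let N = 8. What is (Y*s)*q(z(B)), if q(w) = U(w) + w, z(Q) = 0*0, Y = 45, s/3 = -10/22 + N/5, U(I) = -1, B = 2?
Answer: -1701/11 ≈ -154.64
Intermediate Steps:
s = 189/55 (s = 3*(-10/22 + 8/5) = 3*(-10*1/22 + 8*(1/5)) = 3*(-5/11 + 8/5) = 3*(63/55) = 189/55 ≈ 3.4364)
z(Q) = 0
q(w) = -1 + w
(Y*s)*q(z(B)) = (45*(189/55))*(-1 + 0) = (1701/11)*(-1) = -1701/11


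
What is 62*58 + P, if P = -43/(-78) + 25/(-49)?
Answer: 13744069/3822 ≈ 3596.0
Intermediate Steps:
P = 157/3822 (P = -43*(-1/78) + 25*(-1/49) = 43/78 - 25/49 = 157/3822 ≈ 0.041078)
62*58 + P = 62*58 + 157/3822 = 3596 + 157/3822 = 13744069/3822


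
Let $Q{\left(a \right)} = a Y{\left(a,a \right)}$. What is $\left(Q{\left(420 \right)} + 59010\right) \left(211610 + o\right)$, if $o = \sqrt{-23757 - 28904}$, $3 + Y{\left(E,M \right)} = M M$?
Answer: $15689982157500 + 74145750 i \sqrt{52661} \approx 1.569 \cdot 10^{13} + 1.7015 \cdot 10^{10} i$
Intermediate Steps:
$Y{\left(E,M \right)} = -3 + M^{2}$ ($Y{\left(E,M \right)} = -3 + M M = -3 + M^{2}$)
$o = i \sqrt{52661}$ ($o = \sqrt{-52661} = i \sqrt{52661} \approx 229.48 i$)
$Q{\left(a \right)} = a \left(-3 + a^{2}\right)$
$\left(Q{\left(420 \right)} + 59010\right) \left(211610 + o\right) = \left(420 \left(-3 + 420^{2}\right) + 59010\right) \left(211610 + i \sqrt{52661}\right) = \left(420 \left(-3 + 176400\right) + 59010\right) \left(211610 + i \sqrt{52661}\right) = \left(420 \cdot 176397 + 59010\right) \left(211610 + i \sqrt{52661}\right) = \left(74086740 + 59010\right) \left(211610 + i \sqrt{52661}\right) = 74145750 \left(211610 + i \sqrt{52661}\right) = 15689982157500 + 74145750 i \sqrt{52661}$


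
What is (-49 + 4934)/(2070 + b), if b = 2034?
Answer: 4885/4104 ≈ 1.1903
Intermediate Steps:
(-49 + 4934)/(2070 + b) = (-49 + 4934)/(2070 + 2034) = 4885/4104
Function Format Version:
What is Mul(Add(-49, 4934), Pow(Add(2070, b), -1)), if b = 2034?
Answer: Rational(4885, 4104) ≈ 1.1903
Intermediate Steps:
Mul(Add(-49, 4934), Pow(Add(2070, b), -1)) = Mul(Add(-49, 4934), Pow(Add(2070, 2034), -1)) = Mul(4885, Pow(4104, -1)) = Mul(4885, Rational(1, 4104)) = Rational(4885, 4104)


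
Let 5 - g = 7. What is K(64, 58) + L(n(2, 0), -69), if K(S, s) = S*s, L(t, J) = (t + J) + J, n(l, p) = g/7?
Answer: 25016/7 ≈ 3573.7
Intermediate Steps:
g = -2 (g = 5 - 1*7 = 5 - 7 = -2)
n(l, p) = -2/7
L(t, J) = t + 2*J (L(t, J) = (J + t) + J = t + 2*J)
K(64, 58) + L(n(2, 0), -69) = 64*58 + (-2/7 + 2*(-69)) = 3712 + (-2/7 - 138) = 3712 - 968/7 = 25016/7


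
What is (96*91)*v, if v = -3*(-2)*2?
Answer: 104832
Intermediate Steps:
v = 12 (v = 6*2 = 12)
(96*91)*v = (96*91)*12 = 8736*12 = 104832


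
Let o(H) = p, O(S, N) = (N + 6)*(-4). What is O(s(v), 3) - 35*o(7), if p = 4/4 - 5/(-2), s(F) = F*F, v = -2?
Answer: -317/2 ≈ -158.50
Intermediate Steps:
s(F) = F**2
O(S, N) = -24 - 4*N (O(S, N) = (6 + N)*(-4) = -24 - 4*N)
p = 7/2 (p = 4*(1/4) - 5*(-1/2) = 1 + 5/2 = 7/2 ≈ 3.5000)
o(H) = 7/2
O(s(v), 3) - 35*o(7) = (-24 - 4*3) - 35*7/2 = (-24 - 12) - 245/2 = -36 - 245/2 = -317/2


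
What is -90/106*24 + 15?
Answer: -285/53 ≈ -5.3774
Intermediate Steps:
-90/106*24 + 15 = -90*1/106*24 + 15 = -45/53*24 + 15 = -1080/53 + 15 = -285/53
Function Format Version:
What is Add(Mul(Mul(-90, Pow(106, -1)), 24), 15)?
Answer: Rational(-285, 53) ≈ -5.3774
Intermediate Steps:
Add(Mul(Mul(-90, Pow(106, -1)), 24), 15) = Add(Mul(Mul(-90, Rational(1, 106)), 24), 15) = Add(Mul(Rational(-45, 53), 24), 15) = Add(Rational(-1080, 53), 15) = Rational(-285, 53)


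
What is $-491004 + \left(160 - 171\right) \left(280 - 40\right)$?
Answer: $-493644$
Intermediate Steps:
$-491004 + \left(160 - 171\right) \left(280 - 40\right) = -491004 - 2640 = -493644$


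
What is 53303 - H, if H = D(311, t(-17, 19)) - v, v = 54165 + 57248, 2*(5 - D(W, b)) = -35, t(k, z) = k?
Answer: 329387/2 ≈ 1.6469e+5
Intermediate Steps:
D(W, b) = 45/2 (D(W, b) = 5 - ½*(-35) = 5 + 35/2 = 45/2)
v = 111413
H = -222781/2 (H = 45/2 - 1*111413 = 45/2 - 111413 = -222781/2 ≈ -1.1139e+5)
53303 - H = 53303 - 1*(-222781/2) = 53303 + 222781/2 = 329387/2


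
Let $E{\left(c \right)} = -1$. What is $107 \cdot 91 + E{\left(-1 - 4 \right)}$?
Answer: $9736$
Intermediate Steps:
$107 \cdot 91 + E{\left(-1 - 4 \right)} = 107 \cdot 91 - 1 = 9737 - 1 = 9736$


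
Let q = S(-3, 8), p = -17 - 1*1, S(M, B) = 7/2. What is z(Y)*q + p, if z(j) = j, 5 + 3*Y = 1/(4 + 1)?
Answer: -118/5 ≈ -23.600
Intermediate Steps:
Y = -8/5 (Y = -5/3 + 1/(3*(4 + 1)) = -5/3 + (1/3)/5 = -5/3 + (1/3)*(1/5) = -5/3 + 1/15 = -8/5 ≈ -1.6000)
S(M, B) = 7/2 (S(M, B) = 7*(1/2) = 7/2)
p = -18 (p = -17 - 1 = -18)
q = 7/2 ≈ 3.5000
z(Y)*q + p = -8/5*7/2 - 18 = -28/5 - 18 = -118/5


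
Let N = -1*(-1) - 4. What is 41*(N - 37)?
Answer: -1640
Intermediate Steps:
N = -3 (N = 1 - 4 = -3)
41*(N - 37) = 41*(-3 - 37) = 41*(-40) = -1640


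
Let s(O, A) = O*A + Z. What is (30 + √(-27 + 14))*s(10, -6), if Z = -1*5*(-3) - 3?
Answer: -1440 - 48*I*√13 ≈ -1440.0 - 173.07*I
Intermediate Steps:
Z = 12 (Z = -5*(-3) - 3 = 15 - 3 = 12)
s(O, A) = 12 + A*O (s(O, A) = O*A + 12 = A*O + 12 = 12 + A*O)
(30 + √(-27 + 14))*s(10, -6) = (30 + √(-27 + 14))*(12 - 6*10) = (30 + √(-13))*(12 - 60) = (30 + I*√13)*(-48) = -1440 - 48*I*√13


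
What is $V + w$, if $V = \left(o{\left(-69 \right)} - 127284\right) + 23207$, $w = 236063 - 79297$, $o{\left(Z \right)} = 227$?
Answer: $52916$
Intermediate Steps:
$w = 156766$ ($w = 236063 - 79297 = 156766$)
$V = -103850$ ($V = \left(227 - 127284\right) + 23207 = -127057 + 23207 = -103850$)
$V + w = -103850 + 156766 = 52916$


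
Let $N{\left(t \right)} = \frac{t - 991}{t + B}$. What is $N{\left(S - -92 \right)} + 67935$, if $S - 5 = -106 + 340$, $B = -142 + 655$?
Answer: $\frac{14334120}{211} \approx 67934.0$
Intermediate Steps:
$B = 513$
$S = 239$ ($S = 5 + \left(-106 + 340\right) = 5 + 234 = 239$)
$N{\left(t \right)} = \frac{-991 + t}{513 + t}$ ($N{\left(t \right)} = \frac{t - 991}{t + 513} = \frac{-991 + t}{513 + t}$)
$N{\left(S - -92 \right)} + 67935 = \frac{-991 + \left(239 - -92\right)}{513 + \left(239 - -92\right)} + 67935 = \frac{-991 + \left(239 + 92\right)}{513 + \left(239 + 92\right)} + 67935 = \frac{-991 + 331}{513 + 331} + 67935 = \frac{1}{844} \left(-660\right) + 67935 = - \frac{165}{211} + 67935 = \frac{14334120}{211}$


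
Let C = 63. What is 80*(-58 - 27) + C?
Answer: -6737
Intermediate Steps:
80*(-58 - 27) + C = 80*(-58 - 27) + 63 = 80*(-85) + 63 = -6800 + 63 = -6737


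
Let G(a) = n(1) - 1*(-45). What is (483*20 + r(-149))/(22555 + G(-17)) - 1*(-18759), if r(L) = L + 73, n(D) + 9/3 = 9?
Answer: 212037769/11303 ≈ 18759.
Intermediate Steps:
n(D) = 6 (n(D) = -3 + 9 = 6)
G(a) = 51 (G(a) = 6 - 1*(-45) = 6 + 45 = 51)
r(L) = 73 + L
(483*20 + r(-149))/(22555 + G(-17)) - 1*(-18759) = (483*20 + (73 - 149))/(22555 + 51) - 1*(-18759) = (9660 - 76)/22606 + 18759 = 9584*(1/22606) + 18759 = 4792/11303 + 18759 = 212037769/11303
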